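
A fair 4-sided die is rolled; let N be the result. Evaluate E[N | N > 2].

Given N > 2, N is equally likely to be any of {3, 4}.
E[N | N > 2] = (3 + 4) / 2 = 7/2.

7/2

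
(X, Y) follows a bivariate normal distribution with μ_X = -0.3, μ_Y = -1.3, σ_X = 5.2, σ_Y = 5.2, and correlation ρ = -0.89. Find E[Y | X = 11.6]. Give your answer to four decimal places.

-11.8910

The regression of Y on X has slope ρ·σ_Y/σ_X and passes through (μ_X, μ_Y).
E[Y | X=11.6] = -1.3 + (-0.89)·(5.2/5.2)·(11.6 − (-0.3)) = -1.3 + (-0.89)·(11.9) = -11.8910.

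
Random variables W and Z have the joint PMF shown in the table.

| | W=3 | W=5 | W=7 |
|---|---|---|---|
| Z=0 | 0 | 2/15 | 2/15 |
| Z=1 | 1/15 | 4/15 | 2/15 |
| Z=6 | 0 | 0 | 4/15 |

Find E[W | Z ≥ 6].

P(Z ≥ 6) = 4/15.
Σ W·P over the event = 7·(4/15) = 28/15.
E[W | Z ≥ 6] = (28/15) / (4/15) = 7.

7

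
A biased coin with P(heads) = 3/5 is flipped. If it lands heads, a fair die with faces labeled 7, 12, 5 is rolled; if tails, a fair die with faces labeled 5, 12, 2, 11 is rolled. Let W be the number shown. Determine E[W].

E[W | heads] = (7+12+5)/3 = 8.
E[W | tails] = (5+12+2+11)/4 = 15/2.
By the law of total expectation,
E[W] = (3/5)·(8) + (2/5)·(15/2) = 39/5.

39/5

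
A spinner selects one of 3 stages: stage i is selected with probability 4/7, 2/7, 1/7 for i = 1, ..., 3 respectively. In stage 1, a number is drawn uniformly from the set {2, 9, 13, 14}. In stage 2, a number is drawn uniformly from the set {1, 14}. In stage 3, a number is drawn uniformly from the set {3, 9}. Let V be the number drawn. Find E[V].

59/7

E[V | stage 1] = (2+9+13+14)/4 = 19/2.
E[V | stage 2] = (1+14)/2 = 15/2.
E[V | stage 3] = (3+9)/2 = 6.
E[V] = (4/7)·(19/2) + (2/7)·(15/2) + (1/7)·(6) = 59/7.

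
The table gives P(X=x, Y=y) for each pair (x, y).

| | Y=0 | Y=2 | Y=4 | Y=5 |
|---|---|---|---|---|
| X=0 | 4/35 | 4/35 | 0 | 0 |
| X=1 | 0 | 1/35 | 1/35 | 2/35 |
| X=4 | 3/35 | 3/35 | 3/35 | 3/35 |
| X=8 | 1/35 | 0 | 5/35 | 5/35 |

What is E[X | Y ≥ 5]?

P(Y ≥ 5) = 2/7.
Σ X·P over the event = 1·(2/35) + 4·(3/35) + 8·(5/35) = 54/35.
E[X | Y ≥ 5] = (54/35) / (2/7) = 27/5.

27/5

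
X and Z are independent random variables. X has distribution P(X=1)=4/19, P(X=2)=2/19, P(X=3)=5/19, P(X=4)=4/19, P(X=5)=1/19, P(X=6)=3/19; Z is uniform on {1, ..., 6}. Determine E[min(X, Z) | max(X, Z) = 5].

27/10

P(max(X, Z) = 5) = 10/57.
Summing min(X,Z)·P(x,y) over outcomes with max(X, Z) = 5 gives 9/19.
E[min(X, Z) | max(X, Z) = 5] = (9/19) / (10/57) = 27/10.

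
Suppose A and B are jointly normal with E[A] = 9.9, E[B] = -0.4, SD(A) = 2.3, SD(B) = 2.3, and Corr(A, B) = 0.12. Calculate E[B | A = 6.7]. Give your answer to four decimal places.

For a bivariate normal, E[B | A=x] = μ_B + ρ·(σ_B/σ_A)·(x − μ_A).
E[B | A=6.7] = -0.4 + (0.12)·(2.3/2.3)·(6.7 − (9.9)) = -0.4 + (0.12)·(-3.2) = -0.7840.

-0.7840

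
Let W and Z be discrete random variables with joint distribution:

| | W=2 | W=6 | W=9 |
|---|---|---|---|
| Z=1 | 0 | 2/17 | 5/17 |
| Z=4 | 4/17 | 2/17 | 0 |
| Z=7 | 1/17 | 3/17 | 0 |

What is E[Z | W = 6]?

P(W = 6) = 7/17.
Σ Z·P over the event = 1·(2/17) + 4·(2/17) + 7·(3/17) = 31/17.
E[Z | W = 6] = (31/17) / (7/17) = 31/7.

31/7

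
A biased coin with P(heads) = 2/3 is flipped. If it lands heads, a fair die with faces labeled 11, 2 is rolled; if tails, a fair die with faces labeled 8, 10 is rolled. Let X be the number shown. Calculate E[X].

22/3

E[X | heads] = (11+2)/2 = 13/2.
E[X | tails] = (8+10)/2 = 9.
By the law of total expectation,
E[X] = (2/3)·(13/2) + (1/3)·(9) = 22/3.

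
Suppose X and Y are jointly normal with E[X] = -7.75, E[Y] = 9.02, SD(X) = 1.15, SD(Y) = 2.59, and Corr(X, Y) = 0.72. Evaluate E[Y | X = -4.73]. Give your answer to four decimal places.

13.9171

The regression of Y on X has slope ρ·σ_Y/σ_X and passes through (μ_X, μ_Y).
E[Y | X=-4.73] = 9.02 + (0.72)·(2.59/1.15)·(-4.73 − (-7.75)) = 9.02 + (1.62157)·(3.02) = 13.9171.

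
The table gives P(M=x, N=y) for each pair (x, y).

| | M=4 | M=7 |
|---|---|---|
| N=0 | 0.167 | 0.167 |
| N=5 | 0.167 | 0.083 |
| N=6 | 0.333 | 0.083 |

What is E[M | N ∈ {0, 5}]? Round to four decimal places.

P(N ∈ {0, 5}) = 0.584.
Σ M·P over the event = 4·(0.167) + 4·(0.167) + 7·(0.167) + 7·(0.083) = 3.086.
E[M | N ∈ {0, 5}] = (3.086) / (0.584) = 5.2842.

5.2842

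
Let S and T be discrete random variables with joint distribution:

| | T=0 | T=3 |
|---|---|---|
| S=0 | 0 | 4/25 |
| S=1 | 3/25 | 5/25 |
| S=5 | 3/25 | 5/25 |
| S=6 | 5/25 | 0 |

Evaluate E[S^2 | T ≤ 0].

258/11

P(T ≤ 0) = 11/25.
Σ S^2·P over the event = 1·(3/25) + 25·(3/25) + 36·(5/25) = 258/25.
E[S^2 | T ≤ 0] = (258/25) / (11/25) = 258/11.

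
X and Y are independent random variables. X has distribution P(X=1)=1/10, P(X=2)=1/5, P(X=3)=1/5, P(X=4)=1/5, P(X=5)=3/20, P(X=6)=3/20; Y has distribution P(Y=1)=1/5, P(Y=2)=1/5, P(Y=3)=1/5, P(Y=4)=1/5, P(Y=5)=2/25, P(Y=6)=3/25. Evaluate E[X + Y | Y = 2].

P(Y = 2) = 1/5.
Summing (X+Y)·P(x,y) over outcomes with Y = 2 gives 111/100.
E[X + Y | Y = 2] = (111/100) / (1/5) = 111/20.

111/20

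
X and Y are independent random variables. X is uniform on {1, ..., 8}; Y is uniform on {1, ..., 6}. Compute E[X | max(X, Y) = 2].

P(max(X, Y) = 2) = 1/16.
Summing X·P(x,y) over outcomes with max(X, Y) = 2 gives 5/48.
E[X | max(X, Y) = 2] = (5/48) / (1/16) = 5/3.

5/3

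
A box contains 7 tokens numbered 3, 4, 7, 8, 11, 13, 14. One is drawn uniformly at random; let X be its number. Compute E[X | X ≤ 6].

P(X ≤ 6) = 2/7.
Σ over the event: 3·1/7 + 4·1/7 = 1.
E[X | X ≤ 6] = (1) / (2/7) = 7/2.

7/2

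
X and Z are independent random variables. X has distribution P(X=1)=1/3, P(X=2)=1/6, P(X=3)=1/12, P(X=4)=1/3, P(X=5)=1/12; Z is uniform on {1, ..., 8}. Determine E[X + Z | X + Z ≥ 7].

P(X + Z ≥ 7) = 7/12.
Summing (X+Z)·P(x,y) over outcomes with X + Z ≥ 7 gives 169/32.
E[X + Z | X + Z ≥ 7] = (169/32) / (7/12) = 507/56.

507/56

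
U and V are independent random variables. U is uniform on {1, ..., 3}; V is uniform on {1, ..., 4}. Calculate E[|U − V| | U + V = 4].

4/3

P(U + V = 4) = 1/4.
Summing |U−V|·P(x,y) over outcomes with U + V = 4 gives 1/3.
E[|U − V| | U + V = 4] = (1/3) / (1/4) = 4/3.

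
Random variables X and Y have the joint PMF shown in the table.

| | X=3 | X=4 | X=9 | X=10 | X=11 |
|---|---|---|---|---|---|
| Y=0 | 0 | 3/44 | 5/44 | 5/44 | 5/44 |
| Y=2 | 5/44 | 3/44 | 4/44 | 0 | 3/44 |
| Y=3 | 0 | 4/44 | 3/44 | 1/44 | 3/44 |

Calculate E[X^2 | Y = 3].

70

P(Y = 3) = 1/4.
Σ X^2·P over the event = 16·(4/44) + 81·(3/44) + 100·(1/44) + 121·(3/44) = 35/2.
E[X^2 | Y = 3] = (35/2) / (1/4) = 70.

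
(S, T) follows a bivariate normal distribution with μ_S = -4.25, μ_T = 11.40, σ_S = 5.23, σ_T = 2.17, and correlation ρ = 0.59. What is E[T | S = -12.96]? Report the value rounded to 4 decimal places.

The regression of T on S has slope ρ·σ_T/σ_S and passes through (μ_S, μ_T).
E[T | S=-12.96] = 11.40 + (0.59)·(2.17/5.23)·(-12.96 − (-4.25)) = 11.40 + (0.2448)·(-8.71) = 9.2678.

9.2678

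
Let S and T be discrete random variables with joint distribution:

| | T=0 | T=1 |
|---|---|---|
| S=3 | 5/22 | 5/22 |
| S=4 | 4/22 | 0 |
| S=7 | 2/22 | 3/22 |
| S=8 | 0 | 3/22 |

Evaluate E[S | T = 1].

60/11

P(T = 1) = 1/2.
Σ S·P over the event = 3·(5/22) + 7·(3/22) + 8·(3/22) = 30/11.
E[S | T = 1] = (30/11) / (1/2) = 60/11.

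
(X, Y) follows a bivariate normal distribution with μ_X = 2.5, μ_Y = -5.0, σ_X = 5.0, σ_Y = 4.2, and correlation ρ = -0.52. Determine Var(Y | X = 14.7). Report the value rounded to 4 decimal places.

For a bivariate normal, Var(Y | X=x) = σ_Y²(1 − ρ²).
Var(Y | X=14.7) = (4.2)²·(1 − (-0.52)²) = 17.64·0.7296 = 12.8701.

12.8701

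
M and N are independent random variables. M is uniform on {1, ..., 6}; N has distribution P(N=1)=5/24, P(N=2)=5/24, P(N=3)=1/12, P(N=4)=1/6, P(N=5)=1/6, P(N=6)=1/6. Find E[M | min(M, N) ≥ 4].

P(min(M, N) ≥ 4) = 1/4.
Summing M·P(x,y) over outcomes with min(M, N) ≥ 4 gives 5/4.
E[M | min(M, N) ≥ 4] = (5/4) / (1/4) = 5.

5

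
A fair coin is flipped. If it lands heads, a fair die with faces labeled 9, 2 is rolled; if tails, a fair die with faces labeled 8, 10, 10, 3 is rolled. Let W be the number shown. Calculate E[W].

E[W | heads] = (9+2)/2 = 11/2.
E[W | tails] = (8+10+10+3)/4 = 31/4.
E[W] = (1/2)·(11/2) + (1/2)·(31/4) = 53/8.

53/8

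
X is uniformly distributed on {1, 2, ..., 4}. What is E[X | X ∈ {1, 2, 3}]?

P(X ∈ {1, 2, 3}) = 3/4.
Σ over the event: 1·1/4 + 2·1/4 + 3·1/4 = 3/2.
E[X | X ∈ {1, 2, 3}] = (3/2) / (3/4) = 2.

2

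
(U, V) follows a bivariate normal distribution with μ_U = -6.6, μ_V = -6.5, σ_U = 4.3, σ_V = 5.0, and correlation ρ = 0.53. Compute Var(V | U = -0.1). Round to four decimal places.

17.9775

Var(V | U=x) = (1 − ρ²)·σ_V².
Var(V | U=-0.1) = (5.0)²·(1 − (0.53)²) = 25·0.7191 = 17.9775.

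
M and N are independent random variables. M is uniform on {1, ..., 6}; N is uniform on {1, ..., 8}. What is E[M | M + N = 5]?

5/2

Outcomes with M + N = 5: (1,4), (2,3), (3,2), (4,1), each with probability 1/48.
E[M | M + N = 5] = (1 + 2 + 3 + 4) / 4 = 5/2.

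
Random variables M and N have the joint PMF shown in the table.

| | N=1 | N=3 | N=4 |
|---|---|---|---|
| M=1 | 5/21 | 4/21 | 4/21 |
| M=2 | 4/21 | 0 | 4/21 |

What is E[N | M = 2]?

P(M = 2) = 8/21.
Σ N·P over the event = 1·(4/21) + 4·(4/21) = 20/21.
E[N | M = 2] = (20/21) / (8/21) = 5/2.

5/2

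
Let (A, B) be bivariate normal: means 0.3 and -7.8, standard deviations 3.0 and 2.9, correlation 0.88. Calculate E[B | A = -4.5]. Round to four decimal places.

-11.8832

E[B | A=x] = μ_B + ρ(σ_B/σ_A)(x − μ_A) for jointly normal variables.
E[B | A=-4.5] = -7.8 + (0.88)·(2.9/3.0)·(-4.5 − (0.3)) = -7.8 + (0.85067)·(-4.8) = -11.8832.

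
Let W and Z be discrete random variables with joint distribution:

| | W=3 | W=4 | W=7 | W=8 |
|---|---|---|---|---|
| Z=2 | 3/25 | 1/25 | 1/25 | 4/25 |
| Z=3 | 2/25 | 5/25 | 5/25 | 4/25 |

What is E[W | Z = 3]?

93/16

P(Z = 3) = 16/25.
Σ W·P over the event = 3·(2/25) + 4·(5/25) + 7·(5/25) + 8·(4/25) = 93/25.
E[W | Z = 3] = (93/25) / (16/25) = 93/16.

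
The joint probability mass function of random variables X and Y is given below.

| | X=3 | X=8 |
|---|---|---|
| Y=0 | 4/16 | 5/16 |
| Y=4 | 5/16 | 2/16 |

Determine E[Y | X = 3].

P(X = 3) = 9/16.
Σ Y·P over the event = 0·(4/16) + 4·(5/16) = 5/4.
E[Y | X = 3] = (5/4) / (9/16) = 20/9.

20/9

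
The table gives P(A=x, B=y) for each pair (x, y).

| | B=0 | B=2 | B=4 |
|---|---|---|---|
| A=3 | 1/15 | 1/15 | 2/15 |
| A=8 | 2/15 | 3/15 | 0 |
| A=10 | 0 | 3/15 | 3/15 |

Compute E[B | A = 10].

3

P(A = 10) = 2/5.
Σ B·P over the event = 2·(3/15) + 4·(3/15) = 6/5.
E[B | A = 10] = (6/5) / (2/5) = 3.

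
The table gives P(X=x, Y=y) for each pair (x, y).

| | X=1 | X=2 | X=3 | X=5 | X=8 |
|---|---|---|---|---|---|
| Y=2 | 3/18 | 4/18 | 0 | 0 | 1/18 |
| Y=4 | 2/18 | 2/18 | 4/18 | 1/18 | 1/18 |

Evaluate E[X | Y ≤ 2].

P(Y ≤ 2) = 4/9.
Σ X·P over the event = 1·(3/18) + 2·(4/18) + 8·(1/18) = 19/18.
E[X | Y ≤ 2] = (19/18) / (4/9) = 19/8.

19/8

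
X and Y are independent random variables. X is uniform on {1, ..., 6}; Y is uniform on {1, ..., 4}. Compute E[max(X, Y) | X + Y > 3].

P(X + Y > 3) = 7/8.
Summing max(X,Y)·P(x,y) over outcomes with X + Y > 3 gives 89/24.
E[max(X, Y) | X + Y > 3] = (89/24) / (7/8) = 89/21.

89/21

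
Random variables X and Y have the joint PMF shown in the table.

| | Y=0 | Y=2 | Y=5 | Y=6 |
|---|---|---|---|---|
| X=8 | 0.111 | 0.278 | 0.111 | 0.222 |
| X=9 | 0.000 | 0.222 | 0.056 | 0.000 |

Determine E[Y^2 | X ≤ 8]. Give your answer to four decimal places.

P(X ≤ 8) = 0.722.
Σ Y^2·P over the event = 0·(0.111) + 4·(0.278) + 25·(0.111) + 36·(0.222) = 11.879.
E[Y^2 | X ≤ 8] = (11.879) / (0.722) = 16.4529.

16.4529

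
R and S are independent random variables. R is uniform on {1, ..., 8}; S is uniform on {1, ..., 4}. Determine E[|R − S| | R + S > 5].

P(R + S > 5) = 11/16.
Summing |R−S|·P(x,y) over outcomes with R + S > 5 gives 35/16.
E[|R − S| | R + S > 5] = (35/16) / (11/16) = 35/11.

35/11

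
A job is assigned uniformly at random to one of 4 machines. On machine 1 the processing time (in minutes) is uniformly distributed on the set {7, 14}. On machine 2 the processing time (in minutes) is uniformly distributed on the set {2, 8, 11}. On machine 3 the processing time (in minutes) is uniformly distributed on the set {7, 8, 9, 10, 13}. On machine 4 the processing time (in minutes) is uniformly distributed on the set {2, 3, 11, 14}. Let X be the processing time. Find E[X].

E[X | machine 1] = (7+14)/2 = 21/2.
E[X | machine 2] = (2+8+11)/3 = 7.
E[X | machine 3] = (7+8+9+10+13)/5 = 47/5.
E[X | machine 4] = (2+3+11+14)/4 = 15/2.
By the law of total expectation,
E[X] = (1/4)·(21/2) + (1/4)·(7) + (1/4)·(47/5) + (1/4)·(15/2) = 43/5.

43/5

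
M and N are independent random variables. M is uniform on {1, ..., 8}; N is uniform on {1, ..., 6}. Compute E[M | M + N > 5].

P(M + N > 5) = 19/24.
Summing M·P(x,y) over outcomes with M + N > 5 gives 49/12.
E[M | M + N > 5] = (49/12) / (19/24) = 98/19.

98/19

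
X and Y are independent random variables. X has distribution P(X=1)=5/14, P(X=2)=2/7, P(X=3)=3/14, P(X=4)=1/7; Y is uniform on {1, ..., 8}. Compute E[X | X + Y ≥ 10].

25/8

P(X + Y ≥ 10) = 1/7.
Summing X·P(x,y) over outcomes with X + Y ≥ 10 gives 25/56.
E[X | X + Y ≥ 10] = (25/56) / (1/7) = 25/8.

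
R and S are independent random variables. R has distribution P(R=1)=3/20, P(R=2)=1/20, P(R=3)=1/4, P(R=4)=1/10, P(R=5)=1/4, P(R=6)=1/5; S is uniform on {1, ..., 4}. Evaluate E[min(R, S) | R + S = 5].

17/11

P(R + S = 5) = 11/80.
Summing min(R,S)·P(x,y) over outcomes with R + S = 5 gives 17/80.
E[min(R, S) | R + S = 5] = (17/80) / (11/80) = 17/11.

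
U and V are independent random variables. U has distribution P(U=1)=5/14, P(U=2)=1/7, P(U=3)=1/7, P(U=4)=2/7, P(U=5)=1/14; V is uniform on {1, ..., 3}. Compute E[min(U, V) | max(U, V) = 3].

21/13

P(max(U, V) = 3) = 13/42.
Summing min(U,V)·P(x,y) over outcomes with max(U, V) = 3 gives 1/2.
E[min(U, V) | max(U, V) = 3] = (1/2) / (13/42) = 21/13.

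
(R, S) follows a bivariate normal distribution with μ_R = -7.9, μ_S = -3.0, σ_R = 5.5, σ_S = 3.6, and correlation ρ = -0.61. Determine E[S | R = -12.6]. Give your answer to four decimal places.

-1.1234

For a bivariate normal, E[S | R=x] = μ_S + ρ·(σ_S/σ_R)·(x − μ_R).
E[S | R=-12.6] = -3.0 + (-0.61)·(3.6/5.5)·(-12.6 − (-7.9)) = -3.0 + (-0.39927)·(-4.7) = -1.1234.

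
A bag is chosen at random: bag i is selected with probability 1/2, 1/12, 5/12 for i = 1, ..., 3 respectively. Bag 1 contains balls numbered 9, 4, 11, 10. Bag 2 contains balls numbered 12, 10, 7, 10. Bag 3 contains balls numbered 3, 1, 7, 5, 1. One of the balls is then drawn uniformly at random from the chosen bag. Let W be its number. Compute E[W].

E[W | bag 1] = (9+4+11+10)/4 = 17/2.
E[W | bag 2] = (12+10+7+10)/4 = 39/4.
E[W | bag 3] = (3+1+7+5+1)/5 = 17/5.
E[W] = (1/2)·(17/2) + (1/12)·(39/4) + (5/12)·(17/5) = 311/48.

311/48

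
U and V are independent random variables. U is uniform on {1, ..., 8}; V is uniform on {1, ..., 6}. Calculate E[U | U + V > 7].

P(U + V > 7) = 9/16.
Summing U·P(x,y) over outcomes with U + V > 7 gives 10/3.
E[U | U + V > 7] = (10/3) / (9/16) = 160/27.

160/27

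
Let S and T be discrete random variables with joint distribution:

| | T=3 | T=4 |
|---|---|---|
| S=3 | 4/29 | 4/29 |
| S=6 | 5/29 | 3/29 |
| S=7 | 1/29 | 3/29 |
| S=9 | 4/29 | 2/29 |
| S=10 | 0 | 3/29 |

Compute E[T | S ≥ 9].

P(S ≥ 9) = 9/29.
Σ T·P over the event = 3·(4/29) + 4·(2/29) + 4·(3/29) = 32/29.
E[T | S ≥ 9] = (32/29) / (9/29) = 32/9.

32/9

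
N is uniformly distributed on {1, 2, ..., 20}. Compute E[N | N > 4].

25/2

P(N > 4) = 4/5.
E[N | N > 4] = (10) / (4/5) = 25/2.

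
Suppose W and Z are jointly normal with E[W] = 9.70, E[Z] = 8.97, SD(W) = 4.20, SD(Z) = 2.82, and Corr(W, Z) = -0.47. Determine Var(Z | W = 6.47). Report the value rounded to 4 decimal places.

6.1957

Var(Z | W=x) = (1 − ρ²)·σ_Z².
Var(Z | W=6.47) = (2.82)²·(1 − (-0.47)²) = 7.9524·0.7791 = 6.1957.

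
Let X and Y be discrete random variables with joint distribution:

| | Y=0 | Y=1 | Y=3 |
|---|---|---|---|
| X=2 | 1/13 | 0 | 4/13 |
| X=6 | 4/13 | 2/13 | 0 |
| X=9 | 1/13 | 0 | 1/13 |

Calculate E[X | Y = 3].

17/5

P(Y = 3) = 5/13.
Summing X·P(X=x,Y=y) over the conditioning event gives 17/13.
E[X | Y = 3] = (17/13) / (5/13) = 17/5.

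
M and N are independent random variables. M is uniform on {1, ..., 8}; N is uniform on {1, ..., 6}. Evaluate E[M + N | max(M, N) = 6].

P(max(M, N) = 6) = 11/48.
Summing (M+N)·P(x,y) over outcomes with max(M, N) = 6 gives 17/8.
E[M + N | max(M, N) = 6] = (17/8) / (11/48) = 102/11.

102/11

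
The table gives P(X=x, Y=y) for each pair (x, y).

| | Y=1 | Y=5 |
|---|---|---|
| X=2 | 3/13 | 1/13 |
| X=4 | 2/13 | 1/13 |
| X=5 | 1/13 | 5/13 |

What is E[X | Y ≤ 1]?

19/6

P(Y ≤ 1) = 6/13.
Σ X·P over the event = 2·(3/13) + 4·(2/13) + 5·(1/13) = 19/13.
E[X | Y ≤ 1] = (19/13) / (6/13) = 19/6.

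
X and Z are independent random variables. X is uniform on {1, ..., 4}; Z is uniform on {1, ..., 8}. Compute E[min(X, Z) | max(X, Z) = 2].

Outcomes with max(X, Z) = 2: (1,2), (2,1), (2,2), each with probability 1/32.
E[min(X, Z) | max(X, Z) = 2] = (1 + 1 + 2) / 3 = 4/3.

4/3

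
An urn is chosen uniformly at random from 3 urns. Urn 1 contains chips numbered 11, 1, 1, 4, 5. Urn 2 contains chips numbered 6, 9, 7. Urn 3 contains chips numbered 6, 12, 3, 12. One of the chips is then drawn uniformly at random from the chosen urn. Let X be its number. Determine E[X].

1199/180

E[X | urn 1] = (11+1+1+4+5)/5 = 22/5.
E[X | urn 2] = (6+9+7)/3 = 22/3.
E[X | urn 3] = (6+12+3+12)/4 = 33/4.
By the law of total expectation,
E[X] = (1/3)·(22/5) + (1/3)·(22/3) + (1/3)·(33/4) = 1199/180.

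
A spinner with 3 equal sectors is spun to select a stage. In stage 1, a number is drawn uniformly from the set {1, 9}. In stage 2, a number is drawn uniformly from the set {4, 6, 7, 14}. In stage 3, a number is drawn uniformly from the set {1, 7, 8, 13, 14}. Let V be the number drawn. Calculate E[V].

E[V | stage 1] = (1+9)/2 = 5.
E[V | stage 2] = (4+6+7+14)/4 = 31/4.
E[V | stage 3] = (1+7+8+13+14)/5 = 43/5.
By the law of total expectation,
E[V] = (1/3)·(5) + (1/3)·(31/4) + (1/3)·(43/5) = 427/60.

427/60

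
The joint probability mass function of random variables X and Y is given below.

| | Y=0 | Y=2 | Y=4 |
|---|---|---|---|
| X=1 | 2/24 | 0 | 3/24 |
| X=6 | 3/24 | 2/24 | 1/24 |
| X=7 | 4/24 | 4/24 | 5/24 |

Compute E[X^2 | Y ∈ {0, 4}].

P(Y ∈ {0, 4}) = 3/4.
Σ X^2·P over the event = 1·(2/24) + 1·(3/24) + 36·(3/24) + 36·(1/24) + 49·(4/24) + 49·(5/24) = 295/12.
E[X^2 | Y ∈ {0, 4}] = (295/12) / (3/4) = 295/9.

295/9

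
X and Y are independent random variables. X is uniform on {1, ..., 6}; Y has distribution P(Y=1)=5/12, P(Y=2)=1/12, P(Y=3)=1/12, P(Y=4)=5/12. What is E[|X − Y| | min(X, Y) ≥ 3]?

P(min(X, Y) ≥ 3) = 1/3.
Summing |X−Y|·P(x,y) over outcomes with min(X, Y) ≥ 3 gives 13/36.
E[|X − Y| | min(X, Y) ≥ 3] = (13/36) / (1/3) = 13/12.

13/12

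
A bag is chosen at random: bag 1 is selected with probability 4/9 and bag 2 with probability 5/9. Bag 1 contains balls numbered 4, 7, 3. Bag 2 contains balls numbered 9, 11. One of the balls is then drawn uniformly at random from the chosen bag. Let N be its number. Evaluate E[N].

206/27

E[N | bag 1] = (4+7+3)/3 = 14/3.
E[N | bag 2] = (9+11)/2 = 10.
By the law of total expectation,
E[N] = (4/9)·(14/3) + (5/9)·(10) = 206/27.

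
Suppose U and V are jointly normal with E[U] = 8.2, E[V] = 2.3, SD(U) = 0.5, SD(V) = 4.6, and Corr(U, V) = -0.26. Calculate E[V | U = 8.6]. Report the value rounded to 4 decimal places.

1.3432

E[V | U=x] = μ_V + ρ(σ_V/σ_U)(x − μ_U) for jointly normal variables.
E[V | U=8.6] = 2.3 + (-0.26)·(4.6/0.5)·(8.6 − (8.2)) = 2.3 + (-2.392)·(0.4) = 1.3432.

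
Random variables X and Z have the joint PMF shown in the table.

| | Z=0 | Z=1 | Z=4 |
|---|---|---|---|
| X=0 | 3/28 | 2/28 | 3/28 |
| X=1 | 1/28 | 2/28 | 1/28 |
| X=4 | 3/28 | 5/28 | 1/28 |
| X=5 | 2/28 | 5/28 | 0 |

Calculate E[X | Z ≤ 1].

70/23

P(Z ≤ 1) = 23/28.
Summing X·P(X=x,Z=y) over the conditioning event gives 5/2.
E[X | Z ≤ 1] = (5/2) / (23/28) = 70/23.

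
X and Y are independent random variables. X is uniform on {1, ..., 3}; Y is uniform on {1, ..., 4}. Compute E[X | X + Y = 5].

2

P(X + Y = 5) = 1/4.
Summing X·P(x,y) over outcomes with X + Y = 5 gives 1/2.
E[X | X + Y = 5] = (1/2) / (1/4) = 2.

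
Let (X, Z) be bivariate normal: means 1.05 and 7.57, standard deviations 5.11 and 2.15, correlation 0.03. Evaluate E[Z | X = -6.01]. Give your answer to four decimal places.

E[Z | X=x] = μ_Z + ρ(σ_Z/σ_X)(x − μ_X) for jointly normal variables.
E[Z | X=-6.01] = 7.57 + (0.03)·(2.15/5.11)·(-6.01 − (1.05)) = 7.57 + (0.012622)·(-7.06) = 7.4809.

7.4809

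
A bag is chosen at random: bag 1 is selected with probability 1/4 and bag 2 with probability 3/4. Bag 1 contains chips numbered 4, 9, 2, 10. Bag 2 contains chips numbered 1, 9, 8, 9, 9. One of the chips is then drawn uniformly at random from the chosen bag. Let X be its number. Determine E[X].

557/80

E[X | bag 1] = (4+9+2+10)/4 = 25/4.
E[X | bag 2] = (1+9+8+9+9)/5 = 36/5.
By the law of total expectation,
E[X] = (1/4)·(25/4) + (3/4)·(36/5) = 557/80.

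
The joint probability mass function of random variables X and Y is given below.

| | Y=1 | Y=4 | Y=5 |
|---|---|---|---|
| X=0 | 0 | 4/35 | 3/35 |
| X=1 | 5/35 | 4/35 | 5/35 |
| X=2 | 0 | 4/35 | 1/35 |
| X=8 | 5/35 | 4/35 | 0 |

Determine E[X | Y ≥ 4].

51/25

P(Y ≥ 4) = 5/7.
Σ X·P over the event = 0·(4/35) + 0·(3/35) + 1·(4/35) + 1·(5/35) + 2·(4/35) + 2·(1/35) + 8·(4/35) = 51/35.
E[X | Y ≥ 4] = (51/35) / (5/7) = 51/25.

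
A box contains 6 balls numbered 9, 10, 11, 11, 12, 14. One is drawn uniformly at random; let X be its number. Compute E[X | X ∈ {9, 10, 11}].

41/4

P(X ∈ {9, 10, 11}) = 2/3.
Σ over the event: 9·1/6 + 10·1/6 + 11·1/3 = 41/6.
E[X | X ∈ {9, 10, 11}] = (41/6) / (2/3) = 41/4.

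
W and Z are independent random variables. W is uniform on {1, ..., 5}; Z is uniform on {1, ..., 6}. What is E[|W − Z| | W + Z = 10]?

Outcomes with W + Z = 10: (4,6), (5,5), each with probability 1/30.
E[|W − Z| | W + Z = 10] = (2 + 0) / 2 = 1.

1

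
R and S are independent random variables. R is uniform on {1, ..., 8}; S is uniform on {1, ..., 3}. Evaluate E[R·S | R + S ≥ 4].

P(R + S ≥ 4) = 7/8.
Summing RS·P(x,y) over outcomes with R + S ≥ 4 gives 211/24.
E[R·S | R + S ≥ 4] = (211/24) / (7/8) = 211/21.

211/21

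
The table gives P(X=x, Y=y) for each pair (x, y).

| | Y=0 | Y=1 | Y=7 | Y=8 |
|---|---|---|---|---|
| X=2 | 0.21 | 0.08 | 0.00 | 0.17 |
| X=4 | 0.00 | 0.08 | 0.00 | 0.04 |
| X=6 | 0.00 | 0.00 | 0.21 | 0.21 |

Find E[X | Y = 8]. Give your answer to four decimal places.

P(Y = 8) = 0.42.
Σ X·P over the event = 2·(0.17) + 4·(0.04) + 6·(0.21) = 1.76.
E[X | Y = 8] = (1.76) / (0.42) = 4.1905.

4.1905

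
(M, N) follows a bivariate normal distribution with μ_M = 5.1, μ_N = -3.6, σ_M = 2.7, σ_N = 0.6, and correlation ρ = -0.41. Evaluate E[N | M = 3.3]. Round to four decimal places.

-3.4360

For a bivariate normal, E[N | M=x] = μ_N + ρ·(σ_N/σ_M)·(x − μ_M).
E[N | M=3.3] = -3.6 + (-0.41)·(0.6/2.7)·(3.3 − (5.1)) = -3.6 + (-0.091111)·(-1.8) = -3.4360.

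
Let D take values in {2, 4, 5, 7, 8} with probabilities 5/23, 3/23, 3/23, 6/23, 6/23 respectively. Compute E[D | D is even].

P(D is even) = 14/23.
Σ over the event: 2·5/23 + 4·3/23 + 8·6/23 = 70/23.
E[D | D is even] = (70/23) / (14/23) = 5.

5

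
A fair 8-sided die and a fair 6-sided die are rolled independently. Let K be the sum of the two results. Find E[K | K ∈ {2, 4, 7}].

P(K ∈ {2, 4, 7}) = 5/24.
Σ over the event: 2·1/48 + 4·1/16 + 7·1/8 = 7/6.
E[K | K ∈ {2, 4, 7}] = (7/6) / (5/24) = 28/5.

28/5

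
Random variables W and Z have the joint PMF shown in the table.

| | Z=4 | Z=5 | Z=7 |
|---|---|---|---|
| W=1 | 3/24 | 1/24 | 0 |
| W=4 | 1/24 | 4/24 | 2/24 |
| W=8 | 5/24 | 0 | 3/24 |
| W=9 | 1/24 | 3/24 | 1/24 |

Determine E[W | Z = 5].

11/2

P(Z = 5) = 1/3.
Σ W·P over the event = 1·(1/24) + 4·(4/24) + 9·(3/24) = 11/6.
E[W | Z = 5] = (11/6) / (1/3) = 11/2.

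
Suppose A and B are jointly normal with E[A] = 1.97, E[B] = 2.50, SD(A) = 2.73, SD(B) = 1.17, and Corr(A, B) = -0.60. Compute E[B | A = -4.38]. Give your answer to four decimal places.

The regression of B on A has slope ρ·σ_B/σ_A and passes through (μ_A, μ_B).
E[B | A=-4.38] = 2.50 + (-0.60)·(1.17/2.73)·(-4.38 − (1.97)) = 2.50 + (-0.257143)·(-6.35) = 4.1329.

4.1329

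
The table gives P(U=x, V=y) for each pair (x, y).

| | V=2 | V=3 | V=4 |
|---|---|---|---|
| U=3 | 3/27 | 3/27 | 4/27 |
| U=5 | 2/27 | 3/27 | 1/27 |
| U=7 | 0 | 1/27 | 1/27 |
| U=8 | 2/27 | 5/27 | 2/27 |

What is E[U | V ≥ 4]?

P(V ≥ 4) = 8/27.
Summing U·P(U=x,V=y) over the conditioning event gives 40/27.
E[U | V ≥ 4] = (40/27) / (8/27) = 5.

5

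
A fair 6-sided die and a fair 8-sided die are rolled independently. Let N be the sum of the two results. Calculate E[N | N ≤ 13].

370/47

P(N ≤ 13) = 47/48.
E[N | N ≤ 13] = (185/24) / (47/48) = 370/47.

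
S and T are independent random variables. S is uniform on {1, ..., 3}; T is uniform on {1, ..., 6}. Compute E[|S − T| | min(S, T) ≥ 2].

Outcomes with min(S, T) ≥ 2: (2,2), (2,3), (2,4), (2,5), (2,6), (3,2), (3,3), (3,4), (3,5), (3,6), each with probability 1/18.
E[|S − T| | min(S, T) ≥ 2] = (0 + 1 + 2 + 3 + 4 + 1 + 0 + 1 + 2 + 3) / 10 = 17/10.

17/10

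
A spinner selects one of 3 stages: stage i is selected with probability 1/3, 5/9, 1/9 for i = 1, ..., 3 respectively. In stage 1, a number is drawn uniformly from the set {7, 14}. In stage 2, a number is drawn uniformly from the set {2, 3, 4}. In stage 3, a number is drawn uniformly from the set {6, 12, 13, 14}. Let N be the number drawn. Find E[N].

E[N | stage 1] = (7+14)/2 = 21/2.
E[N | stage 2] = (2+3+4)/3 = 3.
E[N | stage 3] = (6+12+13+14)/4 = 45/4.
E[N] = (1/3)·(21/2) + (5/9)·(3) + (1/9)·(45/4) = 77/12.

77/12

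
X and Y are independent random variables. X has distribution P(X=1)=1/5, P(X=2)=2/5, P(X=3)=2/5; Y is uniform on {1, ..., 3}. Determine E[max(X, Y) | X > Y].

8/3

P(X > Y) = 2/5.
Summing max(X,Y)·P(x,y) over outcomes with X > Y gives 16/15.
E[max(X, Y) | X > Y] = (16/15) / (2/5) = 8/3.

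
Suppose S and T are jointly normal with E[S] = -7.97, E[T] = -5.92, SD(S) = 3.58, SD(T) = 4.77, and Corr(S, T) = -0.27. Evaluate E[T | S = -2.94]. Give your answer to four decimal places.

-7.7295

The regression of T on S has slope ρ·σ_T/σ_S and passes through (μ_S, μ_T).
E[T | S=-2.94] = -5.92 + (-0.27)·(4.77/3.58)·(-2.94 − (-7.97)) = -5.92 + (-0.35975)·(5.03) = -7.7295.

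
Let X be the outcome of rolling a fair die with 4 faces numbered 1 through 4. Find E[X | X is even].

3

Given X is even, X is equally likely to be any of {2, 4}.
E[X | X is even] = (2 + 4) / 2 = 3.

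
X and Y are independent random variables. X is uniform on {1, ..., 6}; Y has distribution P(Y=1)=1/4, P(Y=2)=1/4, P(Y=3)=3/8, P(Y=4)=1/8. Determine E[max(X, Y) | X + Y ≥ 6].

P(X + Y ≥ 6) = 9/16.
Summing max(X,Y)·P(x,y) over outcomes with X + Y ≥ 6 gives 43/16.
E[max(X, Y) | X + Y ≥ 6] = (43/16) / (9/16) = 43/9.

43/9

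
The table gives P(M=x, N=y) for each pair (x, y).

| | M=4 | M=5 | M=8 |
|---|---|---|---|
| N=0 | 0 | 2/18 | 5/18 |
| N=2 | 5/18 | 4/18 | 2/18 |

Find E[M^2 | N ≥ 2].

P(N ≥ 2) = 11/18.
Σ M^2·P over the event = 16·(5/18) + 25·(4/18) + 64·(2/18) = 154/9.
E[M^2 | N ≥ 2] = (154/9) / (11/18) = 28.

28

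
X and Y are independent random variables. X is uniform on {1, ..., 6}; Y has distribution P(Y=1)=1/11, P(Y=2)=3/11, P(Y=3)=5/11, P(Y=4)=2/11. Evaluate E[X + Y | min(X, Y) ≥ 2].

69/10

P(min(X, Y) ≥ 2) = 25/33.
Summing (X+Y)·P(x,y) over outcomes with min(X, Y) ≥ 2 gives 115/22.
E[X + Y | min(X, Y) ≥ 2] = (115/22) / (25/33) = 69/10.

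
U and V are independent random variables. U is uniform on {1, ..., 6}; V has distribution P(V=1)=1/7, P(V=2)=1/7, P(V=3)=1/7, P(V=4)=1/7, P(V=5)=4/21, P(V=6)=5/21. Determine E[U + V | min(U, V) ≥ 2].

149/18

P(min(U, V) ≥ 2) = 5/7.
Summing (U+V)·P(x,y) over outcomes with min(U, V) ≥ 2 gives 745/126.
E[U + V | min(U, V) ≥ 2] = (745/126) / (5/7) = 149/18.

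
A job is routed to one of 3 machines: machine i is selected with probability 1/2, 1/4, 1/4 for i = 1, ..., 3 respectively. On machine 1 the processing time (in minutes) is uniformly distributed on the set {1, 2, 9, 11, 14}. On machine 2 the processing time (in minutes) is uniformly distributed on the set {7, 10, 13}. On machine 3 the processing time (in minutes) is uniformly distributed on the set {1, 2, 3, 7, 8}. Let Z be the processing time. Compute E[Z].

29/4

E[Z | machine 1] = (1+2+9+11+14)/5 = 37/5.
E[Z | machine 2] = (7+10+13)/3 = 10.
E[Z | machine 3] = (1+2+3+7+8)/5 = 21/5.
E[Z] = (1/2)·(37/5) + (1/4)·(10) + (1/4)·(21/5) = 29/4.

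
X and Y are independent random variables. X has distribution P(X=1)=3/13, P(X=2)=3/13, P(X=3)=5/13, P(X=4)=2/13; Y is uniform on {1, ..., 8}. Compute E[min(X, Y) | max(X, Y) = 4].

44/19

P(max(X, Y) = 4) = 19/104.
Summing min(X,Y)·P(x,y) over outcomes with max(X, Y) = 4 gives 11/26.
E[min(X, Y) | max(X, Y) = 4] = (11/26) / (19/104) = 44/19.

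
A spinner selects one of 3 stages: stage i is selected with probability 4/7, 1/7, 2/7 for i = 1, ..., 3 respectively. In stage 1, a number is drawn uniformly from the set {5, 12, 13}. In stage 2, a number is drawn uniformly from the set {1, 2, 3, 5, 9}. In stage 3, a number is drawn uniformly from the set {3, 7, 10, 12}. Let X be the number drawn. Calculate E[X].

60/7

E[X | stage 1] = (5+12+13)/3 = 10.
E[X | stage 2] = (1+2+3+5+9)/5 = 4.
E[X | stage 3] = (3+7+10+12)/4 = 8.
By the law of total expectation,
E[X] = (4/7)·(10) + (1/7)·(4) + (2/7)·(8) = 60/7.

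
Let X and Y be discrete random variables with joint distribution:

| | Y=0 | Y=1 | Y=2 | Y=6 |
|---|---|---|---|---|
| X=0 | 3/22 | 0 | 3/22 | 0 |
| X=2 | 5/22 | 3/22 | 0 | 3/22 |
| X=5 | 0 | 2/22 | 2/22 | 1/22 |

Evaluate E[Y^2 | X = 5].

P(X = 5) = 5/22.
Summing Y^2·P(X=x,Y=y) over the conditioning event gives 23/11.
E[Y^2 | X = 5] = (23/11) / (5/22) = 46/5.

46/5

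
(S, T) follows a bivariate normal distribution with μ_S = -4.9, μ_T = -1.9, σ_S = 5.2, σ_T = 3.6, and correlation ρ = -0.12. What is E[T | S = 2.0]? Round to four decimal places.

-2.4732

The regression of T on S has slope ρ·σ_T/σ_S and passes through (μ_S, μ_T).
E[T | S=2.0] = -1.9 + (-0.12)·(3.6/5.2)·(2.0 − (-4.9)) = -1.9 + (-0.083077)·(6.9) = -2.4732.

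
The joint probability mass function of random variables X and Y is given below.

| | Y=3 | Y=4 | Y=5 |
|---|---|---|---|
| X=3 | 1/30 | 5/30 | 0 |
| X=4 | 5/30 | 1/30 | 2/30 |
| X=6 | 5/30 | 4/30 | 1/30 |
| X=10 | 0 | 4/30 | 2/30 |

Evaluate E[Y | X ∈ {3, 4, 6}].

P(X ∈ {3, 4, 6}) = 4/5.
Summing Y·P(X=x,Y=y) over the conditioning event gives 44/15.
E[Y | X ∈ {3, 4, 6}] = (44/15) / (4/5) = 11/3.

11/3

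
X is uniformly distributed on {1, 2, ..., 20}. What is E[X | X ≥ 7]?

27/2

P(X ≥ 7) = 7/10.
E[X | X ≥ 7] = (189/20) / (7/10) = 27/2.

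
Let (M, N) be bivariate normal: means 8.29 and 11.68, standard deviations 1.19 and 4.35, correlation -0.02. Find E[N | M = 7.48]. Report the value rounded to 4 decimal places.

The regression of N on M has slope ρ·σ_N/σ_M and passes through (μ_M, μ_N).
E[N | M=7.48] = 11.68 + (-0.02)·(4.35/1.19)·(7.48 − (8.29)) = 11.68 + (-0.073109)·(-0.81) = 11.7392.

11.7392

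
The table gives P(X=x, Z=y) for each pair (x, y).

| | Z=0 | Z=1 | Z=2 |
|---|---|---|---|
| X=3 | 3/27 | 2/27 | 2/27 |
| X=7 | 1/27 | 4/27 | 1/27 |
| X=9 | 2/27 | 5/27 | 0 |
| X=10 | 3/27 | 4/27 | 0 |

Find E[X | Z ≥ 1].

P(Z ≥ 1) = 2/3.
Summing X·P(X=x,Z=y) over the conditioning event gives 44/9.
E[X | Z ≥ 1] = (44/9) / (2/3) = 22/3.

22/3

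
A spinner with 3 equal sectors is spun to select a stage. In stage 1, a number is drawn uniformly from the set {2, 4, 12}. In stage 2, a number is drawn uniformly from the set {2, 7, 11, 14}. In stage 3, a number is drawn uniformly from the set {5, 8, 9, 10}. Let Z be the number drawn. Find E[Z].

E[Z | stage 1] = (2+4+12)/3 = 6.
E[Z | stage 2] = (2+7+11+14)/4 = 17/2.
E[Z | stage 3] = (5+8+9+10)/4 = 8.
By the law of total expectation,
E[Z] = (1/3)·(6) + (1/3)·(17/2) + (1/3)·(8) = 15/2.

15/2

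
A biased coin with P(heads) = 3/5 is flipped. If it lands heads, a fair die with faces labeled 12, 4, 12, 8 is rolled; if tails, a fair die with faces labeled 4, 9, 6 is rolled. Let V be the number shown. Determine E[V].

E[V | heads] = (12+4+12+8)/4 = 9.
E[V | tails] = (4+9+6)/3 = 19/3.
E[V] = (3/5)·(9) + (2/5)·(19/3) = 119/15.

119/15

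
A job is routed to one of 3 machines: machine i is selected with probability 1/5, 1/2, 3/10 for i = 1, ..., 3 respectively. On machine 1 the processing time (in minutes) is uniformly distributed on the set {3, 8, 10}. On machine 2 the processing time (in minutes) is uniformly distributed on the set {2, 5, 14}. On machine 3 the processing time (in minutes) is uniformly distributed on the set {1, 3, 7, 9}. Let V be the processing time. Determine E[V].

E[V | machine 1] = (3+8+10)/3 = 7.
E[V | machine 2] = (2+5+14)/3 = 7.
E[V | machine 3] = (1+3+7+9)/4 = 5.
By the law of total expectation,
E[V] = (1/5)·(7) + (1/2)·(7) + (3/10)·(5) = 32/5.

32/5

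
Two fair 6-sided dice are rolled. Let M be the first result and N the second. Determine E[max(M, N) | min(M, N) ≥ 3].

41/8

P(min(M, N) ≥ 3) = 4/9.
Summing max(M,N)·P(x,y) over outcomes with min(M, N) ≥ 3 gives 41/18.
E[max(M, N) | min(M, N) ≥ 3] = (41/18) / (4/9) = 41/8.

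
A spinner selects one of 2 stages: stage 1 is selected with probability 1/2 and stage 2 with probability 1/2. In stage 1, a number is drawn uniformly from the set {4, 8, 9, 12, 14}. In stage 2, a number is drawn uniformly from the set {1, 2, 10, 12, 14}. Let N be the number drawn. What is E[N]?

43/5

E[N | stage 1] = (4+8+9+12+14)/5 = 47/5.
E[N | stage 2] = (1+2+10+12+14)/5 = 39/5.
E[N] = (1/2)·(47/5) + (1/2)·(39/5) = 43/5.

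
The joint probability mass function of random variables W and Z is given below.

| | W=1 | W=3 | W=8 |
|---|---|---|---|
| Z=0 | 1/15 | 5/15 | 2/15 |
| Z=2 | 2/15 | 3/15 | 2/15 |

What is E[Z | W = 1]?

4/3

P(W = 1) = 1/5.
Σ Z·P over the event = 0·(1/15) + 2·(2/15) = 4/15.
E[Z | W = 1] = (4/15) / (1/5) = 4/3.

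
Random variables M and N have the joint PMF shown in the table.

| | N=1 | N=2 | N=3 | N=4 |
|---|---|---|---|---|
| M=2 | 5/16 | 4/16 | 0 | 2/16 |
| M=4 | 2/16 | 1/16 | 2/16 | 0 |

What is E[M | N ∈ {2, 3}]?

20/7

P(N ∈ {2, 3}) = 7/16.
Σ M·P over the event = 2·(4/16) + 4·(1/16) + 4·(2/16) = 5/4.
E[M | N ∈ {2, 3}] = (5/4) / (7/16) = 20/7.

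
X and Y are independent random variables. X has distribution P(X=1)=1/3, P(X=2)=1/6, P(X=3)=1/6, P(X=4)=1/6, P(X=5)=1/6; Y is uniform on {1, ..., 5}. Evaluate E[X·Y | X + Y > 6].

P(X + Y > 6) = 1/3.
Summing XY·P(x,y) over outcomes with X + Y > 6 gives 31/6.
E[X·Y | X + Y > 6] = (31/6) / (1/3) = 31/2.

31/2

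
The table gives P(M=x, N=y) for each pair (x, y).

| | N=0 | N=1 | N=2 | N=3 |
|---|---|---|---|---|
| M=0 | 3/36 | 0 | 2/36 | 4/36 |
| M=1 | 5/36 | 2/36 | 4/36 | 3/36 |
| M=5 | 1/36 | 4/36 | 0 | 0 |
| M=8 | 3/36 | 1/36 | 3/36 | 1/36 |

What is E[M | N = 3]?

11/8

P(N = 3) = 2/9.
Σ M·P over the event = 0·(4/36) + 1·(3/36) + 8·(1/36) = 11/36.
E[M | N = 3] = (11/36) / (2/9) = 11/8.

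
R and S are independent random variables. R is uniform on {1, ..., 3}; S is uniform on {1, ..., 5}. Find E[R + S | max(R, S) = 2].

Outcomes with max(R, S) = 2: (1,2), (2,1), (2,2), each with probability 1/15.
E[R + S | max(R, S) = 2] = (3 + 3 + 4) / 3 = 10/3.

10/3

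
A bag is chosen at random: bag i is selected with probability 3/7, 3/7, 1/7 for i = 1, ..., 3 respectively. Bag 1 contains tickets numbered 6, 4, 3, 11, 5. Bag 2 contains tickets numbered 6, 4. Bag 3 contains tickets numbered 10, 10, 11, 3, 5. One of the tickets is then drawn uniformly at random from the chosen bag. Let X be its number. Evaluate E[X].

201/35

E[X | bag 1] = (6+4+3+11+5)/5 = 29/5.
E[X | bag 2] = (6+4)/2 = 5.
E[X | bag 3] = (10+10+11+3+5)/5 = 39/5.
By the law of total expectation,
E[X] = (3/7)·(29/5) + (3/7)·(5) + (1/7)·(39/5) = 201/35.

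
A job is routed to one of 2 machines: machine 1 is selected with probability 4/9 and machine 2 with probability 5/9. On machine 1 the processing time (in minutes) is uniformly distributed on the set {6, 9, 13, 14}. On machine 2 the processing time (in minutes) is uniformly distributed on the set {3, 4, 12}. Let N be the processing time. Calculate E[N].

221/27

E[N | machine 1] = (6+9+13+14)/4 = 21/2.
E[N | machine 2] = (3+4+12)/3 = 19/3.
By the law of total expectation,
E[N] = (4/9)·(21/2) + (5/9)·(19/3) = 221/27.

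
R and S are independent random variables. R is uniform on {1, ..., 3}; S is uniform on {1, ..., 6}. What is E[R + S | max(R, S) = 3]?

Outcomes with max(R, S) = 3: (1,3), (2,3), (3,1), (3,2), (3,3), each with probability 1/18.
E[R + S | max(R, S) = 3] = (4 + 5 + 4 + 5 + 6) / 5 = 24/5.

24/5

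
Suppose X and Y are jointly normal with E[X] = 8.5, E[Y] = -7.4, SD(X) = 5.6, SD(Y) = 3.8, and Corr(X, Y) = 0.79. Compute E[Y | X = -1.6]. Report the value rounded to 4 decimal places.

The regression of Y on X has slope ρ·σ_Y/σ_X and passes through (μ_X, μ_Y).
E[Y | X=-1.6] = -7.4 + (0.79)·(3.8/5.6)·(-1.6 − (8.5)) = -7.4 + (0.53607)·(-10.1) = -12.8143.

-12.8143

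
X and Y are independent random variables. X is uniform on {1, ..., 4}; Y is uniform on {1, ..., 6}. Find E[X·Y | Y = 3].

15/2

P(Y = 3) = 1/6.
Summing XY·P(x,y) over outcomes with Y = 3 gives 5/4.
E[X·Y | Y = 3] = (5/4) / (1/6) = 15/2.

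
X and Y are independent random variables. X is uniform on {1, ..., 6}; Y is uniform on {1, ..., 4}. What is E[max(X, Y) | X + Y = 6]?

4

Outcomes with X + Y = 6: (2,4), (3,3), (4,2), (5,1), each with probability 1/24.
E[max(X, Y) | X + Y = 6] = (4 + 3 + 4 + 5) / 4 = 4.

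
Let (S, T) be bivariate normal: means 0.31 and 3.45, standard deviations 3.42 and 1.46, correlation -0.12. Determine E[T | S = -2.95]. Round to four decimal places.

3.6170

The regression of T on S has slope ρ·σ_T/σ_S and passes through (μ_S, μ_T).
E[T | S=-2.95] = 3.45 + (-0.12)·(1.46/3.42)·(-2.95 − (0.31)) = 3.45 + (-0.051228)·(-3.26) = 3.6170.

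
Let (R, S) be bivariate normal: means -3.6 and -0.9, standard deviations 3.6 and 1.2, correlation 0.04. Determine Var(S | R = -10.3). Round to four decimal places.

1.4377

Var(S | R=x) = (1 − ρ²)·σ_S².
Var(S | R=-10.3) = (1.2)²·(1 − (0.04)²) = 1.44·0.9984 = 1.4377.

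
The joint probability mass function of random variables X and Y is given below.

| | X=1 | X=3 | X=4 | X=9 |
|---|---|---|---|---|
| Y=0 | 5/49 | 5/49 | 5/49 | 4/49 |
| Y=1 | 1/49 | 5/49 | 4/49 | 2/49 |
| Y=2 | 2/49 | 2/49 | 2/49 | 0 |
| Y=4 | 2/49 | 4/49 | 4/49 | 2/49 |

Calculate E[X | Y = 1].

P(Y = 1) = 12/49.
Σ X·P over the event = 1·(1/49) + 3·(5/49) + 4·(4/49) + 9·(2/49) = 50/49.
E[X | Y = 1] = (50/49) / (12/49) = 25/6.

25/6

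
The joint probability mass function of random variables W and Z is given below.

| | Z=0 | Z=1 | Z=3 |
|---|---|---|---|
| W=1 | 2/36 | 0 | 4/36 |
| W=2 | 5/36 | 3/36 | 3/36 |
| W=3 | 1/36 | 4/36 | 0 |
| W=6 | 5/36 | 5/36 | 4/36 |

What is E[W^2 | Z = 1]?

19

P(Z = 1) = 1/3.
Summing W^2·P(W=x,Z=y) over the conditioning event gives 19/3.
E[W^2 | Z = 1] = (19/3) / (1/3) = 19.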